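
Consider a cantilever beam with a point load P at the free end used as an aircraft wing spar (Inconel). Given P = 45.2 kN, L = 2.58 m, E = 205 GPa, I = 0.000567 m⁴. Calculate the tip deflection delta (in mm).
Model: a cantilever beam with a point load P at the free end, so delta = (P·L^3) / (3·E·I).
Convert to SI units:
  P = 45.2 kN = 45200 N
  E = 205 GPa = 2.05 × 10¹¹ Pa
Substitute:
  delta = (45200 × 2.58^3) / (3 × (2.05 × 10¹¹) × 0.000567)
  delta = 0.002226 m
Convert: delta = 0.002226 m = 2.226 mm
Final answer: delta = 2.226 mm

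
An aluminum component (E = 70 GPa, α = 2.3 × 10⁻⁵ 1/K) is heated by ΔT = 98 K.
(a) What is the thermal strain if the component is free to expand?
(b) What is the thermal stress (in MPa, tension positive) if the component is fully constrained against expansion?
(a) Free thermal strain ε_th = α·ΔT = (2.3 × 10⁻⁵) × 98 = 0.002254
(b) Fully constrained, the expansion is suppressed, so σ = -E·α·ΔT. Convert E = 70 GPa = 7 × 10¹⁰ Pa.
  σ = -(7 × 10¹⁰) × (2.3 × 10⁻⁵) × 98 = -1.578 × 10⁸ Pa = -157.8 MPa (compressive)
Final answer: (a) ε_th = 0.002254, (b) σ = -157.8 MPa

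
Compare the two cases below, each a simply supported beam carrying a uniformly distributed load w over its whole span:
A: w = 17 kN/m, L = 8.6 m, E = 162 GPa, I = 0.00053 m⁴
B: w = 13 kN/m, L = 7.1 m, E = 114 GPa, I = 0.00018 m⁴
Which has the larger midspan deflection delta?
Model: a simply supported beam carrying a uniformly distributed load w over its whole span, so delta = (5·w·L^4) / (384·E·I) (SI units).
  A: delta = (5 × 17000 × 8.6^4) / (384 × (1.62 × 10¹¹) × 0.00053) = 0.0141 m = 14.1 mm
  B: delta = (5 × 13000 × 7.1^4) / (384 × (1.14 × 10¹¹) × 0.00018) = 0.02096 m = 20.96 mm
20.96 mm > 14.1 mm, so B is larger.
Final answer: B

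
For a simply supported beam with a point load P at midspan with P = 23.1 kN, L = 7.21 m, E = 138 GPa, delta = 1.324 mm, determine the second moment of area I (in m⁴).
Model: a simply supported beam with a point load P at midspan, so delta = (P·L^3) / (48·E·I).
Solve for I: I = (P·L^3) / (48·delta·E).
Convert to SI units:
  P = 23.1 kN = 23100 N
  E = 138 GPa = 1.38 × 10¹¹ Pa
  delta = 1.324 mm = 0.001324 m
Substitute:
  I = (23100 × 7.21^3) / (48 × 0.001324 × (1.38 × 10¹¹))
  I = 0.0009872 m⁴
Final answer: I = 0.0009872 m⁴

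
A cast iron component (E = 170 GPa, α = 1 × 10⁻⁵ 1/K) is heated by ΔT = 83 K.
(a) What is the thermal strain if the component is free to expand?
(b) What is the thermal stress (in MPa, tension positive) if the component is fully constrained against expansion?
(a) Free thermal strain ε_th = α·ΔT = (1 × 10⁻⁵) × 83 = 0.00083
(b) Fully constrained, the expansion is suppressed, so σ = -E·α·ΔT. Convert E = 170 GPa = 1.7 × 10¹¹ Pa.
  σ = -(1.7 × 10¹¹) × (1 × 10⁻⁵) × 83 = -1.411 × 10⁸ Pa = -141.1 MPa (compressive)
Final answer: (a) ε_th = 0.00083, (b) σ = -141.1 MPa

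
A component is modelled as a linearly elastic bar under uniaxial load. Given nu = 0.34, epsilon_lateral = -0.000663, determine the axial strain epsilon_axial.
Model: a linearly elastic bar under uniaxial load, so epsilon_lateral = -nu·epsilon_axial.
Solve for epsilon_axial: epsilon_axial = -epsilon_lateral / nu.
Substitute:
  epsilon_axial = -(-0.000663) / 0.34
  epsilon_axial = 0.00195
Final answer: epsilon_axial = 0.00195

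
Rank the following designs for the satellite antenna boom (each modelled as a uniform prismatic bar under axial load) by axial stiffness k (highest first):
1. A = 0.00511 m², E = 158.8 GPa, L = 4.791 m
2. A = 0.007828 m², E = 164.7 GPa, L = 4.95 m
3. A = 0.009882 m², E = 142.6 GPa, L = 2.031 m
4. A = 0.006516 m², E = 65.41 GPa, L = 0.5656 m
Model: a uniform prismatic bar under axial load, so k = (A·E) / L (SI units).
  Case 1: k = (0.00511 × (1.588 × 10¹¹)) / 4.791 = 1.694 × 10⁸ N/m = 169.4 MN/m
  Case 2: k = (0.007828 × (1.647 × 10¹¹)) / 4.95 = 2.605 × 10⁸ N/m = 260.5 MN/m
  Case 3: k = (0.009882 × (1.426 × 10¹¹)) / 2.031 = 6.938 × 10⁸ N/m = 693.8 MN/m
  Case 4: k = (0.006516 × (6.541 × 10¹⁰)) / 0.5656 = 7.536 × 10⁸ N/m = 753.6 MN/m
Ordering: 753.6 MN/m (case 4) > 693.8 MN/m (case 3) > 260.5 MN/m (case 2) > 169.4 MN/m (case 1)
Final answer: 4, 3, 2, 1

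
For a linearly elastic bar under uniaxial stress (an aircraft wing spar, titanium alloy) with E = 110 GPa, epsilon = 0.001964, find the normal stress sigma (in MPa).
Model: a linearly elastic bar under uniaxial stress, so epsilon = sigma / E.
Solve for sigma: sigma = epsilon·E.
Convert to SI units:
  E = 110 GPa = 1.1 × 10¹¹ Pa
Substitute:
  sigma = 0.001964 × (1.1 × 10¹¹)
  sigma = 2.16 × 10⁸ Pa
Convert: sigma = 2.16 × 10⁸ Pa = 216 MPa
Final answer: sigma = 216 MPa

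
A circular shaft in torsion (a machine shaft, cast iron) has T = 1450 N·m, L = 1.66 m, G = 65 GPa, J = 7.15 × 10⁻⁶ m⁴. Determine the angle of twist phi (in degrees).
Model: a circular shaft in torsion, so phi = (T·L) / (G·J).
Convert to SI units:
  G = 65 GPa = 6.5 × 10¹⁰ Pa
Substitute:
  phi = (1450 × 1.66) / ((6.5 × 10¹⁰) × (7.15 × 10⁻⁶))
  phi = 0.005179 rad
Convert to degrees: phi = 0.005179 × 180/π = 0.2967°
Final answer: phi = 0.2967°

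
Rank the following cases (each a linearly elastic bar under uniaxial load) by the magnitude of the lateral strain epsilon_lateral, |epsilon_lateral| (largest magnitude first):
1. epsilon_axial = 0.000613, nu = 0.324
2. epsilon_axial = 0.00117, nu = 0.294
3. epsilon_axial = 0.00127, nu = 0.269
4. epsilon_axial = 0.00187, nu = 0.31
Model: a linearly elastic bar under uniaxial load, so epsilon_lateral = -nu·epsilon_axial (SI units).
  Case 1: epsilon_lateral = -(0.324 × 0.000613) = -0.0001986
  Case 2: epsilon_lateral = -(0.294 × 0.00117) = -0.000344
  Case 3: epsilon_lateral = -(0.269 × 0.00127) = -0.0003416
  Case 4: epsilon_lateral = -(0.31 × 0.00187) = -0.0005797
Ordering by |epsilon_lateral|: 0.0005797 (case 4) > 0.000344 (case 2) > 0.0003416 (case 3) > 0.0001986 (case 1)
Final answer: 4, 2, 3, 1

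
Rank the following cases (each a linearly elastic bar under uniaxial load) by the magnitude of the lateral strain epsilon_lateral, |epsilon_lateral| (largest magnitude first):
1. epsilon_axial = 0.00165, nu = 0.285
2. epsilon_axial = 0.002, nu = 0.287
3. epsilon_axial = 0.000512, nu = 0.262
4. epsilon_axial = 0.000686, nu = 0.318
Model: a linearly elastic bar under uniaxial load, so epsilon_lateral = -nu·epsilon_axial (SI units).
  Case 1: epsilon_lateral = -(0.285 × 0.00165) = -0.0004702
  Case 2: epsilon_lateral = -(0.287 × 0.002) = -0.000574
  Case 3: epsilon_lateral = -(0.262 × 0.000512) = -0.0001341
  Case 4: epsilon_lateral = -(0.318 × 0.000686) = -0.0002181
Ordering by |epsilon_lateral|: 0.000574 (case 2) > 0.0004702 (case 1) > 0.0002181 (case 4) > 0.0001341 (case 3)
Final answer: 2, 1, 4, 3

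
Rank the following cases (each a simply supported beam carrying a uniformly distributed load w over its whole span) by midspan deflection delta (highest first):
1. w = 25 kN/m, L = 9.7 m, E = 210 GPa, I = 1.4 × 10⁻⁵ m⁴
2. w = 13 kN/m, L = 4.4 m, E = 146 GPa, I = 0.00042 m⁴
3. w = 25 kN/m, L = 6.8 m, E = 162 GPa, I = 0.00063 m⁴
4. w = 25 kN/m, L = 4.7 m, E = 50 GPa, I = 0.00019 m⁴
Model: a simply supported beam carrying a uniformly distributed load w over its whole span, so delta = (5·w·L^4) / (384·E·I) (SI units).
  Case 1: delta = (5 × 25000 × 9.7^4) / (384 × (2.1 × 10¹¹) × (1.4 × 10⁻⁵)) = 0.9802 m = 980.2 mm
  Case 2: delta = (5 × 13000 × 4.4^4) / (384 × (1.46 × 10¹¹) × 0.00042) = 0.001035 m = 1.035 mm
  Case 3: delta = (5 × 25000 × 6.8^4) / (384 × (1.62 × 10¹¹) × 0.00063) = 0.00682 m = 6.82 mm
  Case 4: delta = (5 × 25000 × 4.7^4) / (384 × (5 × 10¹⁰) × 0.00019) = 0.01672 m = 16.72 mm
Ordering: 980.2 mm (case 1) > 16.72 mm (case 4) > 6.82 mm (case 3) > 1.035 mm (case 2)
Final answer: 1, 4, 3, 2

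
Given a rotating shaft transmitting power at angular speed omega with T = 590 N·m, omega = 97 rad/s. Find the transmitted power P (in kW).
Model: a rotating shaft transmitting power at angular speed omega, so P = T·omega.
Substitute:
  P = 590 × 97
  P = 57230 W
Convert: P = 57230 W = 57.23 kW
Final answer: P = 57.23 kW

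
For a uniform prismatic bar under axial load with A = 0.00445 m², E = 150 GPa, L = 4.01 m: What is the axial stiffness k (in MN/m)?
Model: a uniform prismatic bar under axial load, so k = (A·E) / L.
Convert to SI units:
  E = 150 GPa = 1.5 × 10¹¹ Pa
Substitute:
  k = (0.00445 × (1.5 × 10¹¹)) / 4.01
  k = 1.665 × 10⁸ N/m
Convert: k = 1.665 × 10⁸ N/m = 166.5 MN/m
Final answer: k = 166.5 MN/m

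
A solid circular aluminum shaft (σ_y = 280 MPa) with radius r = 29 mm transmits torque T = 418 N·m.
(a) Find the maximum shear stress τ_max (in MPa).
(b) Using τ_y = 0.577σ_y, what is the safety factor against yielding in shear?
(a) For a solid circular shaft, τ_max = T·r/J with J = π·r^4/2, i.e. τ_max = 2·T / (π·r^3). Convert r = 29 mm = 0.029 m.
  τ_max = (2 × 418) / (π × 0.029^3) = 1.091 × 10⁷ Pa = 10.91 MPa
(b) τ_y = 0.577 × 280 = 161.56 MPa
  SF = τ_y/τ_max = 161.56 / 10.91 = 14.81
Final answer: (a) τ_max = 10.91 MPa, (b) SF = 14.81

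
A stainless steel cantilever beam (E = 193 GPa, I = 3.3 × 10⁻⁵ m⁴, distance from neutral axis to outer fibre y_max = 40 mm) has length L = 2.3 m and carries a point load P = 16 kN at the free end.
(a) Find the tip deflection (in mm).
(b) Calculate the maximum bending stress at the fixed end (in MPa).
(a) Tip deflection of a cantilever with an end point load: δ = P·L^3 / (3·E·I). Convert P = 16 kN = 16000 N, E = 193 GPa = 1.93 × 10¹¹ Pa.
  δ = (16000 × 2.3^3) / (3 × (1.93 × 10¹¹) × (3.3 × 10⁻⁵)) = 0.01019 m = 10.19 mm
(b) Maximum bending moment at the fixed end: M = P·L = 16000 × 2.3 = 36800 N·m. Convert y_max = 40 mm = 0.04 m.
  σ = M·y_max / I = (36800 × 0.04) / (3.3 × 10⁻⁵) = 4.461 × 10⁷ Pa = 44.61 MPa
Final answer: (a) δ = 10.19 mm, (b) σ = 44.61 MPa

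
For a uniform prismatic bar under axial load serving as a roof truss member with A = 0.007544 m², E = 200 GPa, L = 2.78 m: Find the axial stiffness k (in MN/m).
Model: a uniform prismatic bar under axial load, so k = (A·E) / L.
Convert to SI units:
  E = 200 GPa = 2 × 10¹¹ Pa
Substitute:
  k = (0.007544 × (2 × 10¹¹)) / 2.78
  k = 5.427 × 10⁸ N/m
Convert: k = 5.427 × 10⁸ N/m = 542.7 MN/m
Final answer: k = 542.7 MN/m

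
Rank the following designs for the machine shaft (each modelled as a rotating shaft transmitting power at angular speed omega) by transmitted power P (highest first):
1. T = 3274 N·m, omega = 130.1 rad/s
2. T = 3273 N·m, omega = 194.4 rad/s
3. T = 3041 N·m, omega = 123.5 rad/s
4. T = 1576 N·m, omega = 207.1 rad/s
Model: a rotating shaft transmitting power at angular speed omega, so P = T·omega (SI units).
  Case 1: P = 3274 × 130.1 = 425900 W = 425.9 kW
  Case 2: P = 3273 × 194.4 = 636300 W = 636.3 kW
  Case 3: P = 3041 × 123.5 = 375600 W = 375.6 kW
  Case 4: P = 1576 × 207.1 = 326400 W = 326.4 kW
Ordering: 636.3 kW (case 2) > 425.9 kW (case 1) > 375.6 kW (case 3) > 326.4 kW (case 4)
Final answer: 2, 1, 3, 4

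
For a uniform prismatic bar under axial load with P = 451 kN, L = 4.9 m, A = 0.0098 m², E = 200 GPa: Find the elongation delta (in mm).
Model: a uniform prismatic bar under axial load, so delta = (P·L) / (A·E).
Convert to SI units:
  P = 451 kN = 451000 N
  E = 200 GPa = 2 × 10¹¹ Pa
Substitute:
  delta = (451000 × 4.9) / (0.0098 × (2 × 10¹¹))
  delta = 0.001128 m
Convert: delta = 0.001128 m = 1.128 mm
Final answer: delta = 1.128 mm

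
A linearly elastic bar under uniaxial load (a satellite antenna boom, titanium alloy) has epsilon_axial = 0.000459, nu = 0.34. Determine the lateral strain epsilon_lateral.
Model: a linearly elastic bar under uniaxial load, so epsilon_lateral = -nu·epsilon_axial.
Substitute:
  epsilon_lateral = -(0.34 × 0.000459)
  epsilon_lateral = -0.0001561
Final answer: epsilon_lateral = -0.0001561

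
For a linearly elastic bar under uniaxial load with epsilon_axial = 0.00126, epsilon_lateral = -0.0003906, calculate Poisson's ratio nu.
Model: a linearly elastic bar under uniaxial load, so epsilon_lateral = -nu·epsilon_axial.
Solve for nu: nu = -epsilon_lateral / epsilon_axial.
Substitute:
  nu = -(-0.0003906) / 0.00126
  nu = 0.31
Final answer: nu = 0.31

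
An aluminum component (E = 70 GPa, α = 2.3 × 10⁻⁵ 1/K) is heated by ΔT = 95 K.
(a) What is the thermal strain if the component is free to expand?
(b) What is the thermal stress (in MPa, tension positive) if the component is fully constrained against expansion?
(a) Free thermal strain ε_th = α·ΔT = (2.3 × 10⁻⁵) × 95 = 0.002185
(b) Fully constrained, the expansion is suppressed, so σ = -E·α·ΔT. Convert E = 70 GPa = 7 × 10¹⁰ Pa.
  σ = -(7 × 10¹⁰) × (2.3 × 10⁻⁵) × 95 = -1.53 × 10⁸ Pa = -153 MPa (compressive)
Final answer: (a) ε_th = 0.002185, (b) σ = -153 MPa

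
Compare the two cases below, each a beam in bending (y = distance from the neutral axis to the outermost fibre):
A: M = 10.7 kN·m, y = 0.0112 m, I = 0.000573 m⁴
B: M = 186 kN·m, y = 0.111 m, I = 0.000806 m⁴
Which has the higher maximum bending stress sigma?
Model: a beam in bending (y = distance from the neutral axis to the outermost fibre), so sigma = (M·y) / I (SI units).
  A: sigma = (10700 × 0.0112) / 0.000573 = 209100 Pa = 0.2091 MPa
  B: sigma = (186000 × 0.111) / 0.000806 = 2.562 × 10⁷ Pa = 25.62 MPa
25.62 MPa > 0.2091 MPa, so B is larger.
Final answer: B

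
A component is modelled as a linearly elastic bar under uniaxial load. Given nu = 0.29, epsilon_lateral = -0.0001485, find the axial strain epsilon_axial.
Model: a linearly elastic bar under uniaxial load, so epsilon_lateral = -nu·epsilon_axial.
Solve for epsilon_axial: epsilon_axial = -epsilon_lateral / nu.
Substitute:
  epsilon_axial = -(-0.0001485) / 0.29
  epsilon_axial = 0.0005121
Final answer: epsilon_axial = 0.0005121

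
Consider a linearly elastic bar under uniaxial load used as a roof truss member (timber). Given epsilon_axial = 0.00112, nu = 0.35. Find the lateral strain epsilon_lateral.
Model: a linearly elastic bar under uniaxial load, so epsilon_lateral = -nu·epsilon_axial.
Substitute:
  epsilon_lateral = -(0.35 × 0.00112)
  epsilon_lateral = -0.000392
Final answer: epsilon_lateral = -0.000392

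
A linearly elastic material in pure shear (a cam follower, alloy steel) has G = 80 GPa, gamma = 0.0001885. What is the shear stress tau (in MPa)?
Model: a linearly elastic material in pure shear, so tau = G·gamma.
Convert to SI units:
  G = 80 GPa = 8 × 10¹⁰ Pa
Substitute:
  tau = (8 × 10¹⁰) × 0.0001885
  tau = 1.508 × 10⁷ Pa
Convert: tau = 1.508 × 10⁷ Pa = 15.08 MPa
Final answer: tau = 15.08 MPa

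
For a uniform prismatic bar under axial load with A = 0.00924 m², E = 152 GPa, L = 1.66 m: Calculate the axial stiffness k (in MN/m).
Model: a uniform prismatic bar under axial load, so k = (A·E) / L.
Convert to SI units:
  E = 152 GPa = 1.52 × 10¹¹ Pa
Substitute:
  k = (0.00924 × (1.52 × 10¹¹)) / 1.66
  k = 8.461 × 10⁸ N/m
Convert: k = 8.461 × 10⁸ N/m = 846.1 MN/m
Final answer: k = 846.1 MN/m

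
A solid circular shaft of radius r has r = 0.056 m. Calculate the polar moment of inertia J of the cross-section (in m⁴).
Model: a solid circular shaft of radius r, so J = (π·r^4) / 2.
Substitute:
  J = (π × 0.056^4) / 2
  J = 1.545 × 10⁻⁵ m⁴
Final answer: J = 1.545 × 10⁻⁵ m⁴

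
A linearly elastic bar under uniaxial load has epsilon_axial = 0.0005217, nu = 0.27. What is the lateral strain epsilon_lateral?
Model: a linearly elastic bar under uniaxial load, so epsilon_lateral = -nu·epsilon_axial.
Substitute:
  epsilon_lateral = -(0.27 × 0.0005217)
  epsilon_lateral = -0.0001409
Final answer: epsilon_lateral = -0.0001409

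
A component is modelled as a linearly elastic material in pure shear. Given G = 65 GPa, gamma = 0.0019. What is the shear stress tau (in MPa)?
Model: a linearly elastic material in pure shear, so tau = G·gamma.
Convert to SI units:
  G = 65 GPa = 6.5 × 10¹⁰ Pa
Substitute:
  tau = (6.5 × 10¹⁰) × 0.0019
  tau = 1.235 × 10⁸ Pa
Convert: tau = 1.235 × 10⁸ Pa = 123.5 MPa
Final answer: tau = 123.5 MPa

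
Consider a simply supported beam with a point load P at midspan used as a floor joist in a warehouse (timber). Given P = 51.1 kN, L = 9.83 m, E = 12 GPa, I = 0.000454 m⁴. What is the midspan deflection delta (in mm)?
Model: a simply supported beam with a point load P at midspan, so delta = (P·L^3) / (48·E·I).
Convert to SI units:
  P = 51.1 kN = 51100 N
  E = 12 GPa = 1.2 × 10¹⁰ Pa
Substitute:
  delta = (51100 × 9.83^3) / (48 × (1.2 × 10¹⁰) × 0.000454)
  delta = 0.1856 m
Convert: delta = 0.1856 m = 185.6 mm
Final answer: delta = 185.6 mm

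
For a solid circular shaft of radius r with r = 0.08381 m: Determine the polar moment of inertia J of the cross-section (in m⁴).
Model: a solid circular shaft of radius r, so J = (π·r^4) / 2.
Substitute:
  J = (π × 0.08381^4) / 2
  J = 7.75 × 10⁻⁵ m⁴
Final answer: J = 7.75 × 10⁻⁵ m⁴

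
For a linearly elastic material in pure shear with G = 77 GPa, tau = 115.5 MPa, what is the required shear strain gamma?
Model: a linearly elastic material in pure shear, so tau = G·gamma.
Solve for gamma: gamma = tau / G.
Convert to SI units:
  G = 77 GPa = 7.7 × 10¹⁰ Pa
  tau = 115.5 MPa = 1.155 × 10⁸ Pa
Substitute:
  gamma = (1.155 × 10⁸) / (7.7 × 10¹⁰)
  gamma = 0.0015
Final answer: gamma = 0.0015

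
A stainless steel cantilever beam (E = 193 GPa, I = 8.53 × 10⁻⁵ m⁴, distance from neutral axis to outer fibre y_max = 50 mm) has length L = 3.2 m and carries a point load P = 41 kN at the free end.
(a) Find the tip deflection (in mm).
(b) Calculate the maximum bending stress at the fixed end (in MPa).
(a) Tip deflection of a cantilever with an end point load: δ = P·L^3 / (3·E·I). Convert P = 41 kN = 41000 N, E = 193 GPa = 1.93 × 10¹¹ Pa.
  δ = (41000 × 3.2^3) / (3 × (1.93 × 10¹¹) × (8.53 × 10⁻⁵)) = 0.0272 m = 27.2 mm
(b) Maximum bending moment at the fixed end: M = P·L = 41000 × 3.2 = 131200 N·m. Convert y_max = 50 mm = 0.05 m.
  σ = M·y_max / I = (131200 × 0.05) / (8.53 × 10⁻⁵) = 7.691 × 10⁷ Pa = 76.91 MPa
Final answer: (a) δ = 27.2 mm, (b) σ = 76.91 MPa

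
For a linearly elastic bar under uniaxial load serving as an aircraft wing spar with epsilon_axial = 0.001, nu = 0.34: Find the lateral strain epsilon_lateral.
Model: a linearly elastic bar under uniaxial load, so epsilon_lateral = -nu·epsilon_axial.
Substitute:
  epsilon_lateral = -(0.34 × 0.001)
  epsilon_lateral = -0.00034
Final answer: epsilon_lateral = -0.00034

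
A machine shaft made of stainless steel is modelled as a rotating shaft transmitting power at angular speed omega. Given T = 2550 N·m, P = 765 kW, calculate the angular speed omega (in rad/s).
Model: a rotating shaft transmitting power at angular speed omega, so P = T·omega.
Solve for omega: omega = P / T.
Convert to SI units:
  P = 765 kW = 765000 W
Substitute:
  omega = 765000 / 2550
  omega = 300 rad/s
Final answer: omega = 300 rad/s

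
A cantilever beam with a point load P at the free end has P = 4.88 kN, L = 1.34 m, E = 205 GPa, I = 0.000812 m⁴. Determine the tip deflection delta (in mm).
Model: a cantilever beam with a point load P at the free end, so delta = (P·L^3) / (3·E·I).
Convert to SI units:
  P = 4.88 kN = 4880 N
  E = 205 GPa = 2.05 × 10¹¹ Pa
Substitute:
  delta = (4880 × 1.34^3) / (3 × (2.05 × 10¹¹) × 0.000812)
  delta = 2.351 × 10⁻⁵ m
Convert: delta = 2.351 × 10⁻⁵ m = 0.02351 mm
Final answer: delta = 0.02351 mm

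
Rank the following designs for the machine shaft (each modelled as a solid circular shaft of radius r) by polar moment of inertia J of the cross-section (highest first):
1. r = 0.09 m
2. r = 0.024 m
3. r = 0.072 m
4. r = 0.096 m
Model: a solid circular shaft of radius r, so J = (π·r^4) / 2 (SI units).
  Case 1: J = (π × 0.09^4) / 2 = 0.0001031 m⁴
  Case 2: J = (π × 0.024^4) / 2 = 5.212 × 10⁻⁷ m⁴
  Case 3: J = (π × 0.072^4) / 2 = 4.221 × 10⁻⁵ m⁴
  Case 4: J = (π × 0.096^4) / 2 = 0.0001334 m⁴
Ordering: 0.0001334 m⁴ (case 4) > 0.0001031 m⁴ (case 1) > 4.221 × 10⁻⁵ m⁴ (case 3) > 5.212 × 10⁻⁷ m⁴ (case 2)
Final answer: 4, 1, 3, 2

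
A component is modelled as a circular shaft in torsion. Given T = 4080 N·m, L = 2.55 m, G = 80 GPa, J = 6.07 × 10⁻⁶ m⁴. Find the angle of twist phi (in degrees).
Model: a circular shaft in torsion, so phi = (T·L) / (G·J).
Convert to SI units:
  G = 80 GPa = 8 × 10¹⁰ Pa
Substitute:
  phi = (4080 × 2.55) / ((8 × 10¹⁰) × (6.07 × 10⁻⁶))
  phi = 0.02143 rad
Convert to degrees: phi = 0.02143 × 180/π = 1.228°
Final answer: phi = 1.228°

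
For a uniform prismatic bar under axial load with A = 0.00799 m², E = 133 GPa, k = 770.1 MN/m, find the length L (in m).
Model: a uniform prismatic bar under axial load, so k = (A·E) / L.
Solve for L: L = (A·E) / k.
Convert to SI units:
  E = 133 GPa = 1.33 × 10¹¹ Pa
  k = 770.1 MN/m = 7.701 × 10⁸ N/m
Substitute:
  L = (0.00799 × (1.33 × 10¹¹)) / (7.701 × 10⁸)
  L = 1.38 m
Final answer: L = 1.38 m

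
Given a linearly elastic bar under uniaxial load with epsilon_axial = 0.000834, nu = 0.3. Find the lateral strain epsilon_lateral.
Model: a linearly elastic bar under uniaxial load, so epsilon_lateral = -nu·epsilon_axial.
Substitute:
  epsilon_lateral = -(0.3 × 0.000834)
  epsilon_lateral = -0.0002502
Final answer: epsilon_lateral = -0.0002502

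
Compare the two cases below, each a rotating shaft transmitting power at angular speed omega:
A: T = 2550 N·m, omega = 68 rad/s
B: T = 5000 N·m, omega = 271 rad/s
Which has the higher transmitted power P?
Model: a rotating shaft transmitting power at angular speed omega, so P = T·omega (SI units).
  A: P = 2550 × 68 = 173400 W = 173.4 kW
  B: P = 5000 × 271 = 1.355 × 10⁶ W = 1355 kW
1355 kW > 173.4 kW, so B is larger.
Final answer: B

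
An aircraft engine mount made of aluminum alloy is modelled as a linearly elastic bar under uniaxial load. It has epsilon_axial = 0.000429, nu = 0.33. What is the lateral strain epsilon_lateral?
Model: a linearly elastic bar under uniaxial load, so epsilon_lateral = -nu·epsilon_axial.
Substitute:
  epsilon_lateral = -(0.33 × 0.000429)
  epsilon_lateral = -0.0001416
Final answer: epsilon_lateral = -0.0001416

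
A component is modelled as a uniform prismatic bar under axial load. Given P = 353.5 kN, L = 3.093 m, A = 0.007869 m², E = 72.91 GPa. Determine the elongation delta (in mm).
Model: a uniform prismatic bar under axial load, so delta = (P·L) / (A·E).
Convert to SI units:
  P = 353.5 kN = 353500 N
  E = 72.91 GPa = 7.291 × 10¹⁰ Pa
Substitute:
  delta = (353500 × 3.093) / (0.007869 × (7.291 × 10¹⁰))
  delta = 0.001906 m
Convert: delta = 0.001906 m = 1.906 mm
Final answer: delta = 1.906 mm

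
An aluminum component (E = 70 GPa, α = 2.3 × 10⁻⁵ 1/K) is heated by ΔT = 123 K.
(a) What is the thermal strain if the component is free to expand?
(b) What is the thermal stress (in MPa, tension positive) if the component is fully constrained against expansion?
(a) Free thermal strain ε_th = α·ΔT = (2.3 × 10⁻⁵) × 123 = 0.002829
(b) Fully constrained, the expansion is suppressed, so σ = -E·α·ΔT. Convert E = 70 GPa = 7 × 10¹⁰ Pa.
  σ = -(7 × 10¹⁰) × (2.3 × 10⁻⁵) × 123 = -1.98 × 10⁸ Pa = -198 MPa (compressive)
Final answer: (a) ε_th = 0.002829, (b) σ = -198 MPa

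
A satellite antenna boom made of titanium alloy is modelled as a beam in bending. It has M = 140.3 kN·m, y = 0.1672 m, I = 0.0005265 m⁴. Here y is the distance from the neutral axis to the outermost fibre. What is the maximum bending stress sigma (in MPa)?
Model: a beam in bending, so sigma = (M·y) / I.
Convert to SI units:
  M = 140.3 kN·m = 140300 N·m
Substitute:
  sigma = (140300 × 0.1672) / 0.0005265
  sigma = 4.455 × 10⁷ Pa
Convert: sigma = 4.455 × 10⁷ Pa = 44.55 MPa
Final answer: sigma = 44.55 MPa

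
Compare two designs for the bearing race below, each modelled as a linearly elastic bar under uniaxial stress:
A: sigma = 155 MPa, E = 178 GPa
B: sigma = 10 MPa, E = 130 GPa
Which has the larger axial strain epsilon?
Model: a linearly elastic bar under uniaxial stress, so epsilon = sigma / E (SI units).
  A: epsilon = (1.55 × 10⁸) / (1.78 × 10¹¹) = 0.0008708
  B: epsilon = (1 × 10⁷) / (1.3 × 10¹¹) = 7.692 × 10⁻⁵
0.0008708 > 7.692 × 10⁻⁵, so A is larger.
Final answer: A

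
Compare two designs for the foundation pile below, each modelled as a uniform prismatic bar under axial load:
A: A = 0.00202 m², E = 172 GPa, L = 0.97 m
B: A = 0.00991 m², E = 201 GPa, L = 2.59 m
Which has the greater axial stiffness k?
Model: a uniform prismatic bar under axial load, so k = (A·E) / L (SI units).
  A: k = (0.00202 × (1.72 × 10¹¹)) / 0.97 = 3.582 × 10⁸ N/m = 358.2 MN/m
  B: k = (0.00991 × (2.01 × 10¹¹)) / 2.59 = 7.691 × 10⁸ N/m = 769.1 MN/m
769.1 MN/m > 358.2 MN/m, so B is larger.
Final answer: B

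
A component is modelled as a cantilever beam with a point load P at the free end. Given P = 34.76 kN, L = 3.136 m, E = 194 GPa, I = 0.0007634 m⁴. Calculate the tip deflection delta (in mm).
Model: a cantilever beam with a point load P at the free end, so delta = (P·L^3) / (3·E·I).
Convert to SI units:
  P = 34.76 kN = 34760 N
  E = 194 GPa = 1.94 × 10¹¹ Pa
Substitute:
  delta = (34760 × 3.136^3) / (3 × (1.94 × 10¹¹) × 0.0007634)
  delta = 0.002413 m
Convert: delta = 0.002413 m = 2.413 mm
Final answer: delta = 2.413 mm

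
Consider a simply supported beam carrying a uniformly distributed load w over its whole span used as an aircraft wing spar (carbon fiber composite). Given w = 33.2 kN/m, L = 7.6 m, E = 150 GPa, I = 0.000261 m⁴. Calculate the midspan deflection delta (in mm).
Model: a simply supported beam carrying a uniformly distributed load w over its whole span, so delta = (5·w·L^4) / (384·E·I).
Convert to SI units:
  w = 33.2 kN/m = 33200 N/m
  E = 150 GPa = 1.5 × 10¹¹ Pa
Substitute:
  delta = (5 × 33200 × 7.6^4) / (384 × (1.5 × 10¹¹) × 0.000261)
  delta = 0.03684 m
Convert: delta = 0.03684 m = 36.84 mm
Final answer: delta = 36.84 mm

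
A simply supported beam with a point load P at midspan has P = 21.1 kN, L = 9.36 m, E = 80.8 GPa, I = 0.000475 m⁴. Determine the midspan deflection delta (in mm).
Model: a simply supported beam with a point load P at midspan, so delta = (P·L^3) / (48·E·I).
Convert to SI units:
  P = 21.1 kN = 21100 N
  E = 80.8 GPa = 8.08 × 10¹⁰ Pa
Substitute:
  delta = (21100 × 9.36^3) / (48 × (8.08 × 10¹⁰) × 0.000475)
  delta = 0.009392 m
Convert: delta = 0.009392 m = 9.392 mm
Final answer: delta = 9.392 mm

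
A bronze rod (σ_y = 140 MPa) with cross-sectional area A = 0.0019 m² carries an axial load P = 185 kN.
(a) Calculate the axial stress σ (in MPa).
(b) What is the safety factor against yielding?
(a) Axial stress σ = P/A. Convert P = 185 kN = 185000 N.
  σ = 185000 / 0.0019 = 9.737 × 10⁷ Pa = 97.37 MPa
(b) Safety factor SF = σ_y/σ = 140 / 97.37 = 1.438
Final answer: (a) σ = 97.37 MPa, (b) SF = 1.438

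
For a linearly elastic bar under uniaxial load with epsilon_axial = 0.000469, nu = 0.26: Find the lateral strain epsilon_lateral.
Model: a linearly elastic bar under uniaxial load, so epsilon_lateral = -nu·epsilon_axial.
Substitute:
  epsilon_lateral = -(0.26 × 0.000469)
  epsilon_lateral = -0.0001219
Final answer: epsilon_lateral = -0.0001219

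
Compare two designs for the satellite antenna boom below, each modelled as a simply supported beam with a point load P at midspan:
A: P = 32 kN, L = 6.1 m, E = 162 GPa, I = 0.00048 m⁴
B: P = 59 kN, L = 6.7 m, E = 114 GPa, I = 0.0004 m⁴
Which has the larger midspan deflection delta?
Model: a simply supported beam with a point load P at midspan, so delta = (P·L^3) / (48·E·I) (SI units).
  A: delta = (32000 × 6.1^3) / (48 × (1.62 × 10¹¹) × 0.00048) = 0.001946 m = 1.946 mm
  B: delta = (59000 × 6.7^3) / (48 × (1.14 × 10¹¹) × 0.0004) = 0.008107 m = 8.107 mm
8.107 mm > 1.946 mm, so B is larger.
Final answer: B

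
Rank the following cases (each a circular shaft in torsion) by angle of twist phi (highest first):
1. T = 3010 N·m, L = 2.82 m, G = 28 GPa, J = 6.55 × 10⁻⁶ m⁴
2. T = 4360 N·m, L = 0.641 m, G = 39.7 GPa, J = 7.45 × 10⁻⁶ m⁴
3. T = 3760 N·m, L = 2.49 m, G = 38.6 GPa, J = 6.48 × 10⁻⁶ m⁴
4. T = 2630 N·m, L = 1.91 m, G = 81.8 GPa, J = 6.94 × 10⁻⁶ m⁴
Model: a circular shaft in torsion, so phi = (T·L) / (G·J) (SI units).
  Case 1: phi = (3010 × 2.82) / ((2.8 × 10¹⁰) × (6.55 × 10⁻⁶)) = 0.04628 rad = 2.652°
  Case 2: phi = (4360 × 0.641) / ((3.97 × 10¹⁰) × (7.45 × 10⁻⁶)) = 0.009449 rad = 0.5414°
  Case 3: phi = (3760 × 2.49) / ((3.86 × 10¹⁰) × (6.48 × 10⁻⁶)) = 0.03743 rad = 2.145°
  Case 4: phi = (2630 × 1.91) / ((8.18 × 10¹⁰) × (6.94 × 10⁻⁶)) = 0.008849 rad = 0.507°
Ordering: 2.652° (case 1) > 2.145° (case 3) > 0.5414° (case 2) > 0.507° (case 4)
Final answer: 1, 3, 2, 4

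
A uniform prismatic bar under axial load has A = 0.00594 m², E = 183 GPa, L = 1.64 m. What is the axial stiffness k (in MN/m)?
Model: a uniform prismatic bar under axial load, so k = (A·E) / L.
Convert to SI units:
  E = 183 GPa = 1.83 × 10¹¹ Pa
Substitute:
  k = (0.00594 × (1.83 × 10¹¹)) / 1.64
  k = 6.628 × 10⁸ N/m
Convert: k = 6.628 × 10⁸ N/m = 662.8 MN/m
Final answer: k = 662.8 MN/m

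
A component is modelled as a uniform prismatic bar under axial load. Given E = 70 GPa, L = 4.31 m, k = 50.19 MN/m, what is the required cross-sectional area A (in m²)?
Model: a uniform prismatic bar under axial load, so k = (A·E) / L.
Solve for A: A = (k·L) / E.
Convert to SI units:
  E = 70 GPa = 7 × 10¹⁰ Pa
  k = 50.19 MN/m = 5.019 × 10⁷ N/m
Substitute:
  A = ((5.019 × 10⁷) × 4.31) / (7 × 10¹⁰)
  A = 0.00309 m²
Final answer: A = 0.00309 m²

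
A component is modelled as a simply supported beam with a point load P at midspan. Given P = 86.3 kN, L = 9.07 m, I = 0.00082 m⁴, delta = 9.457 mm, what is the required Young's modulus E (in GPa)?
Model: a simply supported beam with a point load P at midspan, so delta = (P·L^3) / (48·E·I).
Solve for E: E = (P·L^3) / (48·delta·I).
Convert to SI units:
  P = 86.3 kN = 86300 N
  delta = 9.457 mm = 0.009457 m
Substitute:
  E = (86300 × 9.07^3) / (48 × 0.009457 × 0.00082)
  E = 1.73 × 10¹¹ Pa
Convert: E = 1.73 × 10¹¹ Pa = 173 GPa
Final answer: E = 173 GPa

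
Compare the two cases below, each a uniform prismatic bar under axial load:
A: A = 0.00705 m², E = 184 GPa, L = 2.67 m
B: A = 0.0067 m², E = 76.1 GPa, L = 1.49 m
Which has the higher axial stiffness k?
Model: a uniform prismatic bar under axial load, so k = (A·E) / L (SI units).
  A: k = (0.00705 × (1.84 × 10¹¹)) / 2.67 = 4.858 × 10⁸ N/m = 485.8 MN/m
  B: k = (0.0067 × (7.61 × 10¹⁰)) / 1.49 = 3.422 × 10⁸ N/m = 342.2 MN/m
485.8 MN/m > 342.2 MN/m, so A is larger.
Final answer: A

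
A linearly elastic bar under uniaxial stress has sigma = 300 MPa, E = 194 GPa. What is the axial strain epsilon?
Model: a linearly elastic bar under uniaxial stress, so epsilon = sigma / E.
Convert to SI units:
  sigma = 300 MPa = 3 × 10⁸ Pa
  E = 194 GPa = 1.94 × 10¹¹ Pa
Substitute:
  epsilon = (3 × 10⁸) / (1.94 × 10¹¹)
  epsilon = 0.001546
Final answer: epsilon = 0.001546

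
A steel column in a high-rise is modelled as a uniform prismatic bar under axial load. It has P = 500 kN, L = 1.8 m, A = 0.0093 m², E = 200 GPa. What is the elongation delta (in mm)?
Model: a uniform prismatic bar under axial load, so delta = (P·L) / (A·E).
Convert to SI units:
  P = 500 kN = 500000 N
  E = 200 GPa = 2 × 10¹¹ Pa
Substitute:
  delta = (500000 × 1.8) / (0.0093 × (2 × 10¹¹))
  delta = 0.0004839 m
Convert: delta = 0.0004839 m = 0.4839 mm
Final answer: delta = 0.4839 mm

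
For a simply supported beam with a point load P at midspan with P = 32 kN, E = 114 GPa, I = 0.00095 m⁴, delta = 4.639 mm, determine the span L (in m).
Model: a simply supported beam with a point load P at midspan, so delta = (P·L^3) / (48·E·I).
Solve for L: L = ((48·delta·E·I) / P)^(1/3).
Convert to SI units:
  P = 32 kN = 32000 N
  E = 114 GPa = 1.14 × 10¹¹ Pa
  delta = 4.639 mm = 0.004639 m
Substitute:
  L = ((48 × 0.004639 × (1.14 × 10¹¹) × 0.00095) / 32000)^(1/3)
  L = 9.1 m
Final answer: L = 9.1 m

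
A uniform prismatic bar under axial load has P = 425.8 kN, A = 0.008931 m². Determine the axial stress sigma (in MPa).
Model: a uniform prismatic bar under axial load, so sigma = P / A.
Convert to SI units:
  P = 425.8 kN = 425800 N
Substitute:
  sigma = 425800 / 0.008931
  sigma = 4.768 × 10⁷ Pa
Convert: sigma = 4.768 × 10⁷ Pa = 47.68 MPa
Final answer: sigma = 47.68 MPa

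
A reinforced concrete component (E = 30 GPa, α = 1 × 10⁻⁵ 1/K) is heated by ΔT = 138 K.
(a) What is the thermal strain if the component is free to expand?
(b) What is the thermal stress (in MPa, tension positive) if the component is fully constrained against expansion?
(a) Free thermal strain ε_th = α·ΔT = (1 × 10⁻⁵) × 138 = 0.00138
(b) Fully constrained, the expansion is suppressed, so σ = -E·α·ΔT. Convert E = 30 GPa = 3 × 10¹⁰ Pa.
  σ = -(3 × 10¹⁰) × (1 × 10⁻⁵) × 138 = -4.14 × 10⁷ Pa = -41.4 MPa (compressive)
Final answer: (a) ε_th = 0.00138, (b) σ = -41.4 MPa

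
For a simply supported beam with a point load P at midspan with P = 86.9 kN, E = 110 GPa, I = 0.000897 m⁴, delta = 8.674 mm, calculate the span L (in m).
Model: a simply supported beam with a point load P at midspan, so delta = (P·L^3) / (48·E·I).
Solve for L: L = ((48·delta·E·I) / P)^(1/3).
Convert to SI units:
  P = 86.9 kN = 86900 N
  E = 110 GPa = 1.1 × 10¹¹ Pa
  delta = 8.674 mm = 0.008674 m
Substitute:
  L = ((48 × 0.008674 × (1.1 × 10¹¹) × 0.000897) / 86900)^(1/3)
  L = 7.79 m
Final answer: L = 7.79 m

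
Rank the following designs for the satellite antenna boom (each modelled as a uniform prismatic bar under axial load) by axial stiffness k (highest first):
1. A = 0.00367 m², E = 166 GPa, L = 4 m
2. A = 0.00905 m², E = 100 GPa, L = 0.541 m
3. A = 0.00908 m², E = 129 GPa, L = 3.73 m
Model: a uniform prismatic bar under axial load, so k = (A·E) / L (SI units).
  Case 1: k = (0.00367 × (1.66 × 10¹¹)) / 4 = 1.523 × 10⁸ N/m = 152.3 MN/m
  Case 2: k = (0.00905 × (1 × 10¹¹)) / 0.541 = 1.673 × 10⁹ N/m = 1673 MN/m
  Case 3: k = (0.00908 × (1.29 × 10¹¹)) / 3.73 = 3.14 × 10⁸ N/m = 314 MN/m
Ordering: 1673 MN/m (case 2) > 314 MN/m (case 3) > 152.3 MN/m (case 1)
Final answer: 2, 3, 1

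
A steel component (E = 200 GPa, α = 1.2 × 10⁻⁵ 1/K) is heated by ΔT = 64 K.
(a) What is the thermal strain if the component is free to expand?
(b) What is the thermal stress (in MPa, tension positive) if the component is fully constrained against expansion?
(a) Free thermal strain ε_th = α·ΔT = (1.2 × 10⁻⁵) × 64 = 0.000768
(b) Fully constrained, the expansion is suppressed, so σ = -E·α·ΔT. Convert E = 200 GPa = 2 × 10¹¹ Pa.
  σ = -(2 × 10¹¹) × (1.2 × 10⁻⁵) × 64 = -1.536 × 10⁸ Pa = -153.6 MPa (compressive)
Final answer: (a) ε_th = 0.000768, (b) σ = -153.6 MPa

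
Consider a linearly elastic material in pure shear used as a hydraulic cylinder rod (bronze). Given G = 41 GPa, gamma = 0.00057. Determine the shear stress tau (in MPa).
Model: a linearly elastic material in pure shear, so tau = G·gamma.
Convert to SI units:
  G = 41 GPa = 4.1 × 10¹⁰ Pa
Substitute:
  tau = (4.1 × 10¹⁰) × 0.00057
  tau = 2.337 × 10⁷ Pa
Convert: tau = 2.337 × 10⁷ Pa = 23.37 MPa
Final answer: tau = 23.37 MPa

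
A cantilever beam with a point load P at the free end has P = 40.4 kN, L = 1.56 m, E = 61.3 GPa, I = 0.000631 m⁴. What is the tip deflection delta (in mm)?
Model: a cantilever beam with a point load P at the free end, so delta = (P·L^3) / (3·E·I).
Convert to SI units:
  P = 40.4 kN = 40400 N
  E = 61.3 GPa = 6.13 × 10¹⁰ Pa
Substitute:
  delta = (40400 × 1.56^3) / (3 × (6.13 × 10¹⁰) × 0.000631)
  delta = 0.001322 m
Convert: delta = 0.001322 m = 1.322 mm
Final answer: delta = 1.322 mm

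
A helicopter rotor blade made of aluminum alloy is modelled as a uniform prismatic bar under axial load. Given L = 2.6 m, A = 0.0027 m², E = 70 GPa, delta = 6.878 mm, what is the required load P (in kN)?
Model: a uniform prismatic bar under axial load, so delta = (P·L) / (A·E).
Solve for P: P = (delta·A·E) / L.
Convert to SI units:
  E = 70 GPa = 7 × 10¹⁰ Pa
  delta = 6.878 mm = 0.006878 m
Substitute:
  P = (0.006878 × 0.0027 × (7 × 10¹⁰)) / 2.6
  P = 500000 N
Convert: P = 500000 N = 500 kN
Final answer: P = 500 kN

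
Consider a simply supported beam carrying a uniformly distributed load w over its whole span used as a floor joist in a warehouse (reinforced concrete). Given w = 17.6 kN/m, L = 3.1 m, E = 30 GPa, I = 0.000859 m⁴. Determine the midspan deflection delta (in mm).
Model: a simply supported beam carrying a uniformly distributed load w over its whole span, so delta = (5·w·L^4) / (384·E·I).
Convert to SI units:
  w = 17.6 kN/m = 17600 N/m
  E = 30 GPa = 3 × 10¹⁰ Pa
Substitute:
  delta = (5 × 17600 × 3.1^4) / (384 × (3 × 10¹⁰) × 0.000859)
  delta = 0.0008213 m
Convert: delta = 0.0008213 m = 0.8213 mm
Final answer: delta = 0.8213 mm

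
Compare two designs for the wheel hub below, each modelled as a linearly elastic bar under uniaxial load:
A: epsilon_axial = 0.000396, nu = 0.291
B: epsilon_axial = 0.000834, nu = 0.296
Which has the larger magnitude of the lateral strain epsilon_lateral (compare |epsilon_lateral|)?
Model: a linearly elastic bar under uniaxial load, so epsilon_lateral = -nu·epsilon_axial (SI units).
  A: epsilon_lateral = -(0.291 × 0.000396) = -0.0001152
  B: epsilon_lateral = -(0.296 × 0.000834) = -0.0002469
|epsilon_lateral|: A = 0.0001152, B = 0.0002469, so B is larger in magnitude.
Final answer: B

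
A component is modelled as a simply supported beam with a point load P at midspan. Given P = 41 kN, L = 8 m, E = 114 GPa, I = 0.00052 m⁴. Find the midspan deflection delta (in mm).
Model: a simply supported beam with a point load P at midspan, so delta = (P·L^3) / (48·E·I).
Convert to SI units:
  P = 41 kN = 41000 N
  E = 114 GPa = 1.14 × 10¹¹ Pa
Substitute:
  delta = (41000 × 8^3) / (48 × (1.14 × 10¹¹) × 0.00052)
  delta = 0.007377 m
Convert: delta = 0.007377 m = 7.377 mm
Final answer: delta = 7.377 mm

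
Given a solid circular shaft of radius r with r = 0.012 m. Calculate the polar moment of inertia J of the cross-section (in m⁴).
Model: a solid circular shaft of radius r, so J = (π·r^4) / 2.
Substitute:
  J = (π × 0.012^4) / 2
  J = 3.257 × 10⁻⁸ m⁴
Final answer: J = 3.257 × 10⁻⁸ m⁴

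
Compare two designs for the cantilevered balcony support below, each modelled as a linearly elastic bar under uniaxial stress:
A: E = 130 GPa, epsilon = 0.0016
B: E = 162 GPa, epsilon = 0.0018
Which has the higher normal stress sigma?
Model: a linearly elastic bar under uniaxial stress, so sigma = E·epsilon (SI units).
  A: sigma = (1.3 × 10¹¹) × 0.0016 = 2.08 × 10⁸ Pa = 208 MPa
  B: sigma = (1.62 × 10¹¹) × 0.0018 = 2.916 × 10⁸ Pa = 291.6 MPa
291.6 MPa > 208 MPa, so B is larger.
Final answer: B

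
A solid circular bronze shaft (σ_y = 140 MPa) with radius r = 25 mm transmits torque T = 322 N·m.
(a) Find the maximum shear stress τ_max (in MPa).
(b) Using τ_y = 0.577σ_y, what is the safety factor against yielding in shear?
(a) For a solid circular shaft, τ_max = T·r/J with J = π·r^4/2, i.e. τ_max = 2·T / (π·r^3). Convert r = 25 mm = 0.025 m.
  τ_max = (2 × 322) / (π × 0.025^3) = 1.312 × 10⁷ Pa = 13.12 MPa
(b) τ_y = 0.577 × 140 = 80.78 MPa
  SF = τ_y/τ_max = 80.78 / 13.12 = 6.157
Final answer: (a) τ_max = 13.12 MPa, (b) SF = 6.157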